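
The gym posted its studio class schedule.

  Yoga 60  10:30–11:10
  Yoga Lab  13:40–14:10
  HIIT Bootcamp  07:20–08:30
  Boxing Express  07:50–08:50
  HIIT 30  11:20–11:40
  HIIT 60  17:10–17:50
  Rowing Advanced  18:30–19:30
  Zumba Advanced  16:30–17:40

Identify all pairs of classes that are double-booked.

Boxing Express & HIIT Bootcamp, HIIT 60 & Zumba Advanced

Check each pair: they overlap iff neither finishes before the other starts.
Sorted by start: HIIT Bootcamp, Boxing Express, Yoga 60, HIIT 30, Yoga Lab, Zumba Advanced, HIIT 60, Rowing Advanced.
Boxing Express starts before HIIT Bootcamp ends → HIIT Bootcamp and Boxing Express overlap.
Yoga 60 starts after HIIT Bootcamp ends, so nothing later overlaps HIIT Bootcamp either.
Yoga 60 starts after Boxing Express ends, so nothing later overlaps Boxing Express either.
HIIT 30 starts after Yoga 60 ends, so nothing later overlaps Yoga 60 either.
Yoga Lab starts after HIIT 30 ends, so nothing later overlaps HIIT 30 either.
Zumba Advanced starts after Yoga Lab ends, so nothing later overlaps Yoga Lab either.
HIIT 60 starts before Zumba Advanced ends → Zumba Advanced and HIIT 60 overlap.
Rowing Advanced starts after Zumba Advanced ends.
Rowing Advanced starts after HIIT 60 ends.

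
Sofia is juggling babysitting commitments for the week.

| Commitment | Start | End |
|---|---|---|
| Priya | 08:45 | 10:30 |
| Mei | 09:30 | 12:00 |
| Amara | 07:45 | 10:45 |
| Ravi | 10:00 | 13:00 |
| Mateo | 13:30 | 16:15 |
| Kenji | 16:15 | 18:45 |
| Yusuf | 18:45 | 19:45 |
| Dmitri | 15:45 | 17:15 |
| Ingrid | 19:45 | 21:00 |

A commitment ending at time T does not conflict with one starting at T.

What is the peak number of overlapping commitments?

Sort all start/end points and keep a running count:
07:45 start Amara → 1
08:45 start Priya → 2
09:30 start Mei → 3
10:00 start Ravi → 4
10:30 end Priya → 3
10:45 end Amara → 2
12:00 end Mei → 1
13:00 end Ravi → 0
13:30 start Mateo → 1
15:45 start Dmitri → 2
16:15 end Mateo → 1
16:15 start Kenji → 2
17:15 end Dmitri → 1
18:45 end Kenji → 0
18:45 start Yusuf → 1
19:45 end Yusuf → 0
19:45 start Ingrid → 1
21:00 end Ingrid → 0
Peak is 4, at 10:00 (Amara, Mei, Priya, Ravi).

4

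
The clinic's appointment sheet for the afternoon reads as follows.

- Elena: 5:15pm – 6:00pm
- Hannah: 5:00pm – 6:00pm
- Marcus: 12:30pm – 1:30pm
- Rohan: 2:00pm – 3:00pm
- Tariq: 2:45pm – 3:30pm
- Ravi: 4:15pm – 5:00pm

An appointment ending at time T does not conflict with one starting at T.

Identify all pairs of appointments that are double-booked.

Sorted by start: Marcus, Rohan, Tariq, Ravi, Hannah, Elena.
Rohan starts after Marcus ends; Marcus is clear from here.
Tariq starts before Rohan ends → Rohan and Tariq overlap.
Ravi starts after Rohan ends; Rohan is clear from here.
Ravi starts after Tariq ends; Tariq is clear from here.
Hannah starts exactly when Ravi ends (back-to-back, no overlap); Ravi is clear from here.
Elena starts before Hannah ends → Hannah and Elena overlap.

Elena & Hannah, Rohan & Tariq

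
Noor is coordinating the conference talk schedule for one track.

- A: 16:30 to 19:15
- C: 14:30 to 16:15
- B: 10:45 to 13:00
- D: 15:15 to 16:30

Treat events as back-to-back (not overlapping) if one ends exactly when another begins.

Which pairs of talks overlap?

Sorted by start: B, C, D, A.
C starts after B ends; B is clear from here.
D starts before C ends → C and D overlap.
A starts after C ends.
A starts exactly when D ends (back-to-back, no overlap).

C & D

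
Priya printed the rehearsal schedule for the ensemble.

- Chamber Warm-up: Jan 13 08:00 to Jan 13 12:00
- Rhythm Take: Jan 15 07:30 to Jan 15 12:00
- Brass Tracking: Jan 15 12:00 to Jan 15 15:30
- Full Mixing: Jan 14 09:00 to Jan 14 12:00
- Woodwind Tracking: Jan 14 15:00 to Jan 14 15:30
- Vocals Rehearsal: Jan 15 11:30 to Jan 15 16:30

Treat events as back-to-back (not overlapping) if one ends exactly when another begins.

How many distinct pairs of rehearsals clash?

Sorted by start: Chamber Warm-up, Full Mixing, Woodwind Tracking, Rhythm Take, Vocals Rehearsal, Brass Tracking.
Full Mixing starts after Chamber Warm-up ends — done with Chamber Warm-up.
Woodwind Tracking starts after Full Mixing ends — done with Full Mixing.
Rhythm Take starts after Woodwind Tracking ends — done with Woodwind Tracking.
Vocals Rehearsal starts before Rhythm Take ends → Rhythm Take and Vocals Rehearsal overlap.
Brass Tracking starts exactly when Rhythm Take ends (back-to-back, no overlap).
Brass Tracking starts before Vocals Rehearsal ends → Vocals Rehearsal and Brass Tracking overlap.
Overlapping pairs: Brass Tracking & Vocals Rehearsal, Rhythm Take & Vocals Rehearsal — 2 in total.

2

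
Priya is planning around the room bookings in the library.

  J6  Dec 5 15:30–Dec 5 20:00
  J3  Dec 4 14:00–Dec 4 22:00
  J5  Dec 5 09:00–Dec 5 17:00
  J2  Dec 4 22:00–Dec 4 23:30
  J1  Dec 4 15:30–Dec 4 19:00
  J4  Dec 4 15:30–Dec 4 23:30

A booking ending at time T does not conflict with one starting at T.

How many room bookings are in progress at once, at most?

Walk through starts and ends in time order (an end at T is processed before a start at T):
Dec 4 14:00 start J3 → 1
Dec 4 15:30 start J1 → 2
Dec 4 15:30 start J4 → 3
Dec 4 19:00 end J1 → 2
Dec 4 22:00 end J3 → 1
Dec 4 22:00 start J2 → 2
Dec 4 23:30 end J2 → 1
Dec 4 23:30 end J4 → 0
Dec 5 09:00 start J5 → 1
Dec 5 15:30 start J6 → 2
Dec 5 17:00 end J5 → 1
Dec 5 20:00 end J6 → 0
Peak is 3, at Dec 4 15:30 (J1, J3, J4).

3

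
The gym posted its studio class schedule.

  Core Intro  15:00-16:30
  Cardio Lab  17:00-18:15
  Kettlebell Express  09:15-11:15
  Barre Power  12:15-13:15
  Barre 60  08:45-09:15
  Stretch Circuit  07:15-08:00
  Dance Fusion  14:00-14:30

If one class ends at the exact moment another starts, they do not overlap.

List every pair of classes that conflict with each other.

no conflicts

Sorted by start: Stretch Circuit, Barre 60, Kettlebell Express, Barre Power, Dance Fusion, Core Intro, Cardio Lab.
Barre 60 starts after Stretch Circuit ends, so nothing later overlaps Stretch Circuit either.
Kettlebell Express starts exactly when Barre 60 ends (back-to-back, no overlap), so nothing later overlaps Barre 60 either.
Barre Power starts after Kettlebell Express ends, so nothing later overlaps Kettlebell Express either.
Dance Fusion starts after Barre Power ends, so nothing later overlaps Barre Power either.
Core Intro starts after Dance Fusion ends, so nothing later overlaps Dance Fusion either.
Cardio Lab starts after Core Intro ends.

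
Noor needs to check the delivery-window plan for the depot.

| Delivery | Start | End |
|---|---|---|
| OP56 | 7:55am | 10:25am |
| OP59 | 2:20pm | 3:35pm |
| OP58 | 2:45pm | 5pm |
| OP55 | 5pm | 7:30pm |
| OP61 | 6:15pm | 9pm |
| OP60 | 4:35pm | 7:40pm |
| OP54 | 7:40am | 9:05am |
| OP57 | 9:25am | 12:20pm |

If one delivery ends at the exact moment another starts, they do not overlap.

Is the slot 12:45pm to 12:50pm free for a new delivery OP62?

OP54: ends 9:05am at or before OP62 starts 12:45pm → clear.
OP56: ends 10:25am at or before OP62 starts 12:45pm → clear.
OP57: ends 12:20pm at or before OP62 starts 12:45pm → clear.
OP59: starts 2:20pm at or after OP62 ends 12:50pm → clear.
OP58: starts 2:45pm at or after OP62 ends 12:50pm → clear.
OP60: starts 4:35pm at or after OP62 ends 12:50pm → clear.
OP55: starts 5pm at or after OP62 ends 12:50pm → clear.
OP61: starts 6:15pm at or after OP62 ends 12:50pm → clear.

Yes — the slot is free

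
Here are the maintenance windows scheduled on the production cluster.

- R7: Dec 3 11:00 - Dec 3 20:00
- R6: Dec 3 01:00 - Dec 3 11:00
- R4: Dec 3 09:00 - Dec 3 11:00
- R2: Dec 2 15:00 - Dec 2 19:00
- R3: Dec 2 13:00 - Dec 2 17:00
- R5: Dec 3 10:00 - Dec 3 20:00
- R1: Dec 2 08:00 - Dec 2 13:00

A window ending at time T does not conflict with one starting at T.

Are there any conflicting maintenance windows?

Sorted by start: R1, R3, R2, R6, R4, R5, R7.
R3 starts exactly when R1 ends (back-to-back, no overlap); R1 is clear from here.
R2 starts before R3 ends → R3 and R2 overlap.
That's a conflict, so the schedule is not conflict-free.

Yes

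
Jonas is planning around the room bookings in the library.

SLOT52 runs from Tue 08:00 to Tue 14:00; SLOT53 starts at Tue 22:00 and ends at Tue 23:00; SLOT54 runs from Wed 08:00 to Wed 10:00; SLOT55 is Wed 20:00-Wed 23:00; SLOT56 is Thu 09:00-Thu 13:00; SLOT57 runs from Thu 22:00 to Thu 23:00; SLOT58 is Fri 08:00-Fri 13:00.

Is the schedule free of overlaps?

Yes

Sorted by start: SLOT52, SLOT53, SLOT54, SLOT55, SLOT56, SLOT57, SLOT58.
SLOT53 starts after SLOT52 ends; SLOT52 is clear from here.
SLOT54 starts after SLOT53 ends; SLOT53 is clear from here.
SLOT55 starts after SLOT54 ends; SLOT54 is clear from here.
SLOT56 starts after SLOT55 ends; SLOT55 is clear from here.
SLOT57 starts after SLOT56 ends; SLOT56 is clear from here.
SLOT58 starts after SLOT57 ends.
Every pair is clear; the schedule has no overlaps.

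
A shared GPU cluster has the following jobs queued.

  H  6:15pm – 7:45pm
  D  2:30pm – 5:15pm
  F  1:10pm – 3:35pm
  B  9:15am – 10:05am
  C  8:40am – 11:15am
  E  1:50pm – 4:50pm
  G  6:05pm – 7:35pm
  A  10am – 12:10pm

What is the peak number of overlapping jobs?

Walk through starts and ends in time order (an end at T is processed before a start at T):
8:40am start C → 1
9:15am start B → 2
10am start A → 3
10:05am end B → 2
11:15am end C → 1
12:10pm end A → 0
1:10pm start F → 1
1:50pm start E → 2
2:30pm start D → 3
3:35pm end F → 2
4:50pm end E → 1
5:15pm end D → 0
6:05pm start G → 1
6:15pm start H → 2
7:35pm end G → 1
7:45pm end H → 0
Peak is 3, at 10am (A, B, C).

3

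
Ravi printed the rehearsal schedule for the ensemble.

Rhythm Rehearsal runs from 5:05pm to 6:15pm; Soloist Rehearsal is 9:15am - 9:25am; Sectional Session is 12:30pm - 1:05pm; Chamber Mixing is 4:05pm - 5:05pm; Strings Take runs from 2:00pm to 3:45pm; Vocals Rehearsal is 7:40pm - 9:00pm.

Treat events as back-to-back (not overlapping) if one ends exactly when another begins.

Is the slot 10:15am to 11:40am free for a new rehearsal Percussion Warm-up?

Yes — the slot is free

Soloist Rehearsal: ends 9:25am at or before Percussion Warm-up starts 10:15am → clear.
Sectional Session: starts 12:30pm at or after Percussion Warm-up ends 11:40am → clear.
Strings Take: starts 2:00pm at or after Percussion Warm-up ends 11:40am → clear.
Chamber Mixing: starts 4:05pm at or after Percussion Warm-up ends 11:40am → clear.
Rhythm Rehearsal: starts 5:05pm at or after Percussion Warm-up ends 11:40am → clear.
Vocals Rehearsal: starts 7:40pm at or after Percussion Warm-up ends 11:40am → clear.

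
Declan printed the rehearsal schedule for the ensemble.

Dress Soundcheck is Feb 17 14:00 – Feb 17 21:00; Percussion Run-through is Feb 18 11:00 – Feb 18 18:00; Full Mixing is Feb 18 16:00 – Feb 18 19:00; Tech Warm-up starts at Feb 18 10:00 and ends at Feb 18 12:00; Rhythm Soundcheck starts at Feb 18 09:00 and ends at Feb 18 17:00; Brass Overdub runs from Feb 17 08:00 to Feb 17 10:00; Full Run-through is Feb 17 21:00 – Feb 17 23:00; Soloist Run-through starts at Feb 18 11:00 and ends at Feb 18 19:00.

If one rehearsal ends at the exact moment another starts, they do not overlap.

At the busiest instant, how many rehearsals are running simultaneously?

4

Sweep the timeline, counting +1 at each start and −1 at each end (ends before starts at a tie):
Feb 17 08:00 start Brass Overdub → 1
Feb 17 10:00 end Brass Overdub → 0
Feb 17 14:00 start Dress Soundcheck → 1
Feb 17 21:00 end Dress Soundcheck → 0
Feb 17 21:00 start Full Run-through → 1
Feb 17 23:00 end Full Run-through → 0
Feb 18 09:00 start Rhythm Soundcheck → 1
Feb 18 10:00 start Tech Warm-up → 2
Feb 18 11:00 start Percussion Run-through → 3
Feb 18 11:00 start Soloist Run-through → 4
Feb 18 12:00 end Tech Warm-up → 3
Feb 18 16:00 start Full Mixing → 4
Feb 18 17:00 end Rhythm Soundcheck → 3
Feb 18 18:00 end Percussion Run-through → 2
Feb 18 19:00 end Full Mixing → 1
Feb 18 19:00 end Soloist Run-through → 0
Peak is 4, at Feb 18 11:00 (Percussion Run-through, Rhythm Soundcheck, Soloist Run-through, Tech Warm-up).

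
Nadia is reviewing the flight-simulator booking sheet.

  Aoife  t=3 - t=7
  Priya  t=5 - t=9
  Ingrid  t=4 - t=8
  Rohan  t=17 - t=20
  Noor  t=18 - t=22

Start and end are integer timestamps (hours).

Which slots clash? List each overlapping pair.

Aoife & Ingrid, Aoife & Priya, Ingrid & Priya, Noor & Rohan

Sorted by start: Aoife, Ingrid, Priya, Rohan, Noor.
Ingrid starts before Aoife ends → Aoife and Ingrid overlap.
Priya starts before Aoife ends → Aoife and Priya overlap.
Rohan starts after Aoife ends, so Aoife has no further overlaps.
Priya starts before Ingrid ends → Ingrid and Priya overlap.
Rohan starts after Ingrid ends, so Ingrid has no further overlaps.
Rohan starts after Priya ends, so Priya has no further overlaps.
Noor starts before Rohan ends → Rohan and Noor overlap.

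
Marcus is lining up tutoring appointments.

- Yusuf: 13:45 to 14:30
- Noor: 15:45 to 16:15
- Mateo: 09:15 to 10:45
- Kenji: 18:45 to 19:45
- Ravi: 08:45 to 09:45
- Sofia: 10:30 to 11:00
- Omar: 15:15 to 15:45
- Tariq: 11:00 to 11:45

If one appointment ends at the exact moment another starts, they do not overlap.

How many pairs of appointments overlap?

Sorted by start: Ravi, Mateo, Sofia, Tariq, Yusuf, Omar, Noor, Kenji.
Mateo starts before Ravi ends → Ravi and Mateo overlap.
Sofia starts after Ravi ends; Ravi is clear from here.
Sofia starts before Mateo ends → Mateo and Sofia overlap.
Tariq starts after Mateo ends; Mateo is clear from here.
Tariq starts exactly when Sofia ends (back-to-back, no overlap); Sofia is clear from here.
Yusuf starts after Tariq ends; Tariq is clear from here.
Omar starts after Yusuf ends; Yusuf is clear from here.
Noor starts exactly when Omar ends (back-to-back, no overlap); Omar is clear from here.
Kenji starts after Noor ends.
Overlapping pairs: Mateo & Ravi, Mateo & Sofia — 2 in total.

2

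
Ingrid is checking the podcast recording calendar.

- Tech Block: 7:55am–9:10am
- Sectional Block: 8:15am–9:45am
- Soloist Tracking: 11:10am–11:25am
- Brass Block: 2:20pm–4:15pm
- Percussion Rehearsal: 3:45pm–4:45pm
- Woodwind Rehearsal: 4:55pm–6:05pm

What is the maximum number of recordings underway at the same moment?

2

Walk through starts and ends in time order (an end at T is processed before a start at T):
7:55am start Tech Block → 1
8:15am start Sectional Block → 2
9:10am end Tech Block → 1
9:45am end Sectional Block → 0
11:10am start Soloist Tracking → 1
11:25am end Soloist Tracking → 0
2:20pm start Brass Block → 1
3:45pm start Percussion Rehearsal → 2
4:15pm end Brass Block → 1
4:45pm end Percussion Rehearsal → 0
4:55pm start Woodwind Rehearsal → 1
6:05pm end Woodwind Rehearsal → 0
Peak is 2, at 8:15am (Sectional Block, Tech Block).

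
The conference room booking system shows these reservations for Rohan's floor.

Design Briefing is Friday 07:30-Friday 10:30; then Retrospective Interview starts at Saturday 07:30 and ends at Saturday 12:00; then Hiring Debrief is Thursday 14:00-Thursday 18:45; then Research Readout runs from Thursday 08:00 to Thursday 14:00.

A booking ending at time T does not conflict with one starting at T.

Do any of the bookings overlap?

No

Check each pair: they overlap iff neither finishes before the other starts.
Sorted by start: Research Readout, Hiring Debrief, Design Briefing, Retrospective Interview.
Hiring Debrief starts exactly when Research Readout ends (back-to-back, no overlap); Research Readout is clear from here.
Design Briefing starts after Hiring Debrief ends; Hiring Debrief is clear from here.
Retrospective Interview starts after Design Briefing ends.
Every pair is clear; the schedule has no overlaps.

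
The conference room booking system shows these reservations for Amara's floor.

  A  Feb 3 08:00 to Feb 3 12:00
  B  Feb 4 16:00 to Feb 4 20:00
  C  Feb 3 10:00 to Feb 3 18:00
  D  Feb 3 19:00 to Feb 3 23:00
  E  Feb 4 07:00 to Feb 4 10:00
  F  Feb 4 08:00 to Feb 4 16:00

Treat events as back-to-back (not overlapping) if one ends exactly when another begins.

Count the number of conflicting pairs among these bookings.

Sorted by start: A, C, D, E, F, B.
C starts before A ends → A and C overlap.
D starts after A ends, so A has no further overlaps.
D starts after C ends, so C has no further overlaps.
E starts after D ends, so D has no further overlaps.
F starts before E ends → E and F overlap.
B starts after E ends.
B starts exactly when F ends (back-to-back, no overlap).
Overlapping pairs: A & C, E & F — 2 in total.

2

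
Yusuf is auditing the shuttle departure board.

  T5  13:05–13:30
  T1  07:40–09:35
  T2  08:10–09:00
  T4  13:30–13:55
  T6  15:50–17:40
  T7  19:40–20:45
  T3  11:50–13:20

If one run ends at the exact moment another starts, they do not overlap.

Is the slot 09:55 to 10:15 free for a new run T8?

Yes — the slot is free

T1: ends 09:35 at or before T8 starts 09:55 → clear.
T2: ends 09:00 at or before T8 starts 09:55 → clear.
T3: starts 11:50 at or after T8 ends 10:15 → clear.
T5: starts 13:05 at or after T8 ends 10:15 → clear.
T4: starts 13:30 at or after T8 ends 10:15 → clear.
T6: starts 15:50 at or after T8 ends 10:15 → clear.
T7: starts 19:40 at or after T8 ends 10:15 → clear.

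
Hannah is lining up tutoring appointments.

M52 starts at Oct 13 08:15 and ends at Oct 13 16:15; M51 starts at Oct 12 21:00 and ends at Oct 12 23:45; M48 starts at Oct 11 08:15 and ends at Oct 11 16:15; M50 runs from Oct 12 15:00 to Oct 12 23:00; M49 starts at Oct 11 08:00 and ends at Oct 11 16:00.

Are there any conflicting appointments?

Yes

Two intervals overlap when each starts before the other ends.
Sorted by start: M49, M48, M50, M51, M52.
M48 starts before M49 ends → M49 and M48 overlap.
That's a conflict, so the schedule is not conflict-free.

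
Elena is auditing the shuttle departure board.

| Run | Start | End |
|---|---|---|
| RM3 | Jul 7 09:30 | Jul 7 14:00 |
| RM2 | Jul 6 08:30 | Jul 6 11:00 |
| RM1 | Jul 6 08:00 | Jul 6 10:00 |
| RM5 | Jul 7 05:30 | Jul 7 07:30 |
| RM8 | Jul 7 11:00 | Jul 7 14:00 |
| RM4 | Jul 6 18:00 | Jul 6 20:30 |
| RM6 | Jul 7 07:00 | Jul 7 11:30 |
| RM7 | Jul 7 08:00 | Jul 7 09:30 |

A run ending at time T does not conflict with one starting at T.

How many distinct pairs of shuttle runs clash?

6

Sorted by start: RM1, RM2, RM4, RM5, RM6, RM7, RM3, RM8.
RM2 starts before RM1 ends → RM1 and RM2 overlap.
RM4 starts after RM1 ends, so RM1 has no further overlaps.
RM4 starts after RM2 ends, so RM2 has no further overlaps.
RM5 starts after RM4 ends, so RM4 has no further overlaps.
RM6 starts before RM5 ends → RM5 and RM6 overlap.
RM7 starts after RM5 ends, so RM5 has no further overlaps.
RM7 starts before RM6 ends → RM6 and RM7 overlap.
RM3 starts before RM6 ends → RM6 and RM3 overlap.
RM8 starts before RM6 ends → RM6 and RM8 overlap.
RM3 starts exactly when RM7 ends (back-to-back, no overlap), so RM7 has no further overlaps.
RM8 starts before RM3 ends → RM3 and RM8 overlap.
Overlapping pairs: RM1 & RM2, RM3 & RM6, RM3 & RM8, RM5 & RM6, RM6 & RM7, RM6 & RM8 — 6 in total.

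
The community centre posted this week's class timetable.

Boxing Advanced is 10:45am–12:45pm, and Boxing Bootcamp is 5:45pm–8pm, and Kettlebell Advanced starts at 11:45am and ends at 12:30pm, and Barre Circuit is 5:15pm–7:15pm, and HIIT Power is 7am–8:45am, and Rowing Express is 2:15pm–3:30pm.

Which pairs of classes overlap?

Two intervals overlap when each starts before the other ends.
Sorted by start: HIIT Power, Boxing Advanced, Kettlebell Advanced, Rowing Express, Barre Circuit, Boxing Bootcamp.
Boxing Advanced starts after HIIT Power ends, so HIIT Power has no further overlaps.
Kettlebell Advanced starts before Boxing Advanced ends → Boxing Advanced and Kettlebell Advanced overlap.
Rowing Express starts after Boxing Advanced ends, so Boxing Advanced has no further overlaps.
Rowing Express starts after Kettlebell Advanced ends, so Kettlebell Advanced has no further overlaps.
Barre Circuit starts after Rowing Express ends, so Rowing Express has no further overlaps.
Boxing Bootcamp starts before Barre Circuit ends → Barre Circuit and Boxing Bootcamp overlap.

Barre Circuit & Boxing Bootcamp, Boxing Advanced & Kettlebell Advanced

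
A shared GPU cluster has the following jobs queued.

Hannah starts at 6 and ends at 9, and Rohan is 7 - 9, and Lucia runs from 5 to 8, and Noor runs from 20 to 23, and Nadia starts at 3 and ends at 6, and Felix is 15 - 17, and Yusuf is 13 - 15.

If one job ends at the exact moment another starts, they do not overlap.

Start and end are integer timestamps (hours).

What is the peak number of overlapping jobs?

Sort all start/end points and keep a running count:
3 start Nadia → 1
5 start Lucia → 2
6 end Nadia → 1
6 start Hannah → 2
7 start Rohan → 3
8 end Lucia → 2
9 end Hannah → 1
9 end Rohan → 0
13 start Yusuf → 1
15 end Yusuf → 0
15 start Felix → 1
17 end Felix → 0
20 start Noor → 1
23 end Noor → 0
Peak is 3, at 7 (Hannah, Lucia, Rohan).

3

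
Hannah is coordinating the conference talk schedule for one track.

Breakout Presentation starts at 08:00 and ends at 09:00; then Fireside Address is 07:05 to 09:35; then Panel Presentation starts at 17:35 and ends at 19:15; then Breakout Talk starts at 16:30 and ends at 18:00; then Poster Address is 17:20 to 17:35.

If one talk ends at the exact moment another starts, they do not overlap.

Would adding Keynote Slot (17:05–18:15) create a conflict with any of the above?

Fireside Address: ends 09:35 at or before Keynote Slot starts 17:05 → clear.
Breakout Presentation: ends 09:00 at or before Keynote Slot starts 17:05 → clear.
Breakout Talk: starts 16:30 before Keynote Slot ends 18:15, and ends 18:00 after Keynote Slot starts 17:05 → overlap.
Poster Address: starts 17:20 before Keynote Slot ends 18:15, and ends 17:35 after Keynote Slot starts 17:05 → overlap.
Panel Presentation: starts 17:35 before Keynote Slot ends 18:15, and ends 19:15 after Keynote Slot starts 17:05 → overlap.
Keynote Slot overlaps Panel Presentation, Breakout Talk, Poster Address.

Yes — it overlaps Breakout Talk, Panel Presentation, Poster Address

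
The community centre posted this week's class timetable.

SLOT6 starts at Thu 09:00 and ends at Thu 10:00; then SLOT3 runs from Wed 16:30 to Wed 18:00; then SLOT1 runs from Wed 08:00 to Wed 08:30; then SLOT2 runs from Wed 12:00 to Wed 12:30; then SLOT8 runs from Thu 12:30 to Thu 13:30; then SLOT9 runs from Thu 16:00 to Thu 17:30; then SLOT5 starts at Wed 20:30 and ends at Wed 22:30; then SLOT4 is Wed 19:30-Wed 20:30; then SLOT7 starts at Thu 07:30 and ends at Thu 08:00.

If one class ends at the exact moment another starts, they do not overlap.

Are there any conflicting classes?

No

Sorted by start: SLOT1, SLOT2, SLOT3, SLOT4, SLOT5, SLOT7, SLOT6, SLOT8, SLOT9.
SLOT2 starts after SLOT1 ends, so SLOT1 has no further overlaps.
SLOT3 starts after SLOT2 ends, so SLOT2 has no further overlaps.
SLOT4 starts after SLOT3 ends, so SLOT3 has no further overlaps.
SLOT5 starts exactly when SLOT4 ends (back-to-back, no overlap), so SLOT4 has no further overlaps.
SLOT7 starts after SLOT5 ends, so SLOT5 has no further overlaps.
SLOT6 starts after SLOT7 ends, so SLOT7 has no further overlaps.
SLOT8 starts after SLOT6 ends, so SLOT6 has no further overlaps.
SLOT9 starts after SLOT8 ends.
Every pair is clear; the schedule has no overlaps.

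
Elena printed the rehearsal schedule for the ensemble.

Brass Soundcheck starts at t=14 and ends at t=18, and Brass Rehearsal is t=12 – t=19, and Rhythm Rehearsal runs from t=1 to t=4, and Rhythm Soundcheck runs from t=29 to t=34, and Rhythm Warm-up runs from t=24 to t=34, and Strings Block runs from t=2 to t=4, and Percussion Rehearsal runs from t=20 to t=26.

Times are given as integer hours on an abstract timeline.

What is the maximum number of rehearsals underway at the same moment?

Sort all start/end points and keep a running count:
t=1 start Rhythm Rehearsal → 1
t=2 start Strings Block → 2
t=4 end Rhythm Rehearsal → 1
t=4 end Strings Block → 0
t=12 start Brass Rehearsal → 1
t=14 start Brass Soundcheck → 2
t=18 end Brass Soundcheck → 1
t=19 end Brass Rehearsal → 0
t=20 start Percussion Rehearsal → 1
t=24 start Rhythm Warm-up → 2
t=26 end Percussion Rehearsal → 1
t=29 start Rhythm Soundcheck → 2
t=34 end Rhythm Soundcheck → 1
t=34 end Rhythm Warm-up → 0
Peak is 2, at t=2 (Rhythm Rehearsal, Strings Block).

2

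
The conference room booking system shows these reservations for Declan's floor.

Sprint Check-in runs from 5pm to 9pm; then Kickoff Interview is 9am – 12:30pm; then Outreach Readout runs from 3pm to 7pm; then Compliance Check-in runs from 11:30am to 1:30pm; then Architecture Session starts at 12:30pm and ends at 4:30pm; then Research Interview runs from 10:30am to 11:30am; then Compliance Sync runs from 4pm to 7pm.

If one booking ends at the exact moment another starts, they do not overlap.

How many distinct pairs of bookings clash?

Sorted by start: Kickoff Interview, Research Interview, Compliance Check-in, Architecture Session, Outreach Readout, Compliance Sync, Sprint Check-in.
Research Interview starts before Kickoff Interview ends → Kickoff Interview and Research Interview overlap.
Compliance Check-in starts before Kickoff Interview ends → Kickoff Interview and Compliance Check-in overlap.
Architecture Session starts exactly when Kickoff Interview ends (back-to-back, no overlap), so Kickoff Interview has no further overlaps.
Compliance Check-in starts exactly when Research Interview ends (back-to-back, no overlap), so Research Interview has no further overlaps.
Architecture Session starts before Compliance Check-in ends → Compliance Check-in and Architecture Session overlap.
Outreach Readout starts after Compliance Check-in ends, so Compliance Check-in has no further overlaps.
Outreach Readout starts before Architecture Session ends → Architecture Session and Outreach Readout overlap.
Compliance Sync starts before Architecture Session ends → Architecture Session and Compliance Sync overlap.
Sprint Check-in starts after Architecture Session ends.
Compliance Sync starts before Outreach Readout ends → Outreach Readout and Compliance Sync overlap.
Sprint Check-in starts before Outreach Readout ends → Outreach Readout and Sprint Check-in overlap.
Sprint Check-in starts before Compliance Sync ends → Compliance Sync and Sprint Check-in overlap.
Overlapping pairs: Architecture Session & Compliance Check-in, Architecture Session & Compliance Sync, Architecture Session & Outreach Readout, Compliance Check-in & Kickoff Interview, Compliance Sync & Outreach Readout, Compliance Sync & Sprint Check-in, Kickoff Interview & Research Interview, Outreach Readout & Sprint Check-in — 8 in total.

8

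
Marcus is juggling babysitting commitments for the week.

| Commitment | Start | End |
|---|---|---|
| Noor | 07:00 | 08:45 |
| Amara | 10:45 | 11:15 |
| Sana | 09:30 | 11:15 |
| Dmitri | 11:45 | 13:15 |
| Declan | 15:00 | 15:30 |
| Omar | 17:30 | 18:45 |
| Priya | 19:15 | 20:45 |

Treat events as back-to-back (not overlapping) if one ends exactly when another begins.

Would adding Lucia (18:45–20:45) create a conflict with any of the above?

Noor: ends 08:45 at or before Lucia starts 18:45 → clear.
Sana: ends 11:15 at or before Lucia starts 18:45 → clear.
Amara: ends 11:15 at or before Lucia starts 18:45 → clear.
Dmitri: ends 13:15 at or before Lucia starts 18:45 → clear.
Declan: ends 15:30 at or before Lucia starts 18:45 → clear.
Omar: ends 18:45 at or before Lucia starts 18:45 → clear.
Priya: starts 19:15 before Lucia ends 20:45, and ends 20:45 after Lucia starts 18:45 → overlap.
Lucia overlaps Priya.

Yes — it overlaps Priya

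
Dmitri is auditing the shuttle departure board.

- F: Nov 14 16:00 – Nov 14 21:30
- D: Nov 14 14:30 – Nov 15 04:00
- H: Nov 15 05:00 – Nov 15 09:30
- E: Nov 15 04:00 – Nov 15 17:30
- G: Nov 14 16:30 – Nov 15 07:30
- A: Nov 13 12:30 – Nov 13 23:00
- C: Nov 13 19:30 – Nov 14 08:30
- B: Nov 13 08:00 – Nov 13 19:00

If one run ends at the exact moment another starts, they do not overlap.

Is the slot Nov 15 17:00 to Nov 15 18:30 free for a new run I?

B: ends Nov 13 19:00 at or before I starts Nov 15 17:00 → clear.
A: ends Nov 13 23:00 at or before I starts Nov 15 17:00 → clear.
C: ends Nov 14 08:30 at or before I starts Nov 15 17:00 → clear.
D: ends Nov 15 04:00 at or before I starts Nov 15 17:00 → clear.
F: ends Nov 14 21:30 at or before I starts Nov 15 17:00 → clear.
G: ends Nov 15 07:30 at or before I starts Nov 15 17:00 → clear.
E: starts Nov 15 04:00 before I ends Nov 15 18:30, and ends Nov 15 17:30 after I starts Nov 15 17:00 → overlap.
H: ends Nov 15 09:30 at or before I starts Nov 15 17:00 → clear.
I overlaps E.

No — it overlaps E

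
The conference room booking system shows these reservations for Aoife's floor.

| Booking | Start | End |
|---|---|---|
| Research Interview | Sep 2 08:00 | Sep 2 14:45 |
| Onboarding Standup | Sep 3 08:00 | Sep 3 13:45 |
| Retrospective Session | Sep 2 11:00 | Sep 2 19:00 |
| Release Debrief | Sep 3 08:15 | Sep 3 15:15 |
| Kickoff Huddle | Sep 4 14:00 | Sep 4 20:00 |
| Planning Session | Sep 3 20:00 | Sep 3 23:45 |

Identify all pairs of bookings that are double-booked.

Onboarding Standup & Release Debrief, Research Interview & Retrospective Session

Sorted by start: Research Interview, Retrospective Session, Onboarding Standup, Release Debrief, Planning Session, Kickoff Huddle.
Retrospective Session starts before Research Interview ends → Research Interview and Retrospective Session overlap.
Onboarding Standup starts after Research Interview ends — done with Research Interview.
Onboarding Standup starts after Retrospective Session ends — done with Retrospective Session.
Release Debrief starts before Onboarding Standup ends → Onboarding Standup and Release Debrief overlap.
Planning Session starts after Onboarding Standup ends — done with Onboarding Standup.
Planning Session starts after Release Debrief ends — done with Release Debrief.
Kickoff Huddle starts after Planning Session ends.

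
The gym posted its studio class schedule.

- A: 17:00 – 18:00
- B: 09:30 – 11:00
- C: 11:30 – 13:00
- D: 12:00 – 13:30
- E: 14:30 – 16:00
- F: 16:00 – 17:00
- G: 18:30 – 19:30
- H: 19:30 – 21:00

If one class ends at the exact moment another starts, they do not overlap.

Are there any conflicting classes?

Yes

Sorted by start: B, C, D, E, F, A, G, H.
C starts after B ends, so B has no further overlaps.
D starts before C ends → C and D overlap.
That's a conflict, so the schedule is not conflict-free.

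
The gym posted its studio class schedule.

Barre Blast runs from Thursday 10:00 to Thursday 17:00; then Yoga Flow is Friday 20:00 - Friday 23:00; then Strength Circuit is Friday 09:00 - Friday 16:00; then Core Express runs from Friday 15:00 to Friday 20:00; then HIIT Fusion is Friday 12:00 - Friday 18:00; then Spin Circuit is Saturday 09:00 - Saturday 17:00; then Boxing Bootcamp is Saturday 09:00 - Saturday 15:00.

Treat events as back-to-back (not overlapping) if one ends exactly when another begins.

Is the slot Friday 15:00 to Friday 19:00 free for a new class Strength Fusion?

Barre Blast: ends Thursday 17:00 at or before Strength Fusion starts Friday 15:00 → clear.
Strength Circuit: starts Friday 09:00 before Strength Fusion ends Friday 19:00, and ends Friday 16:00 after Strength Fusion starts Friday 15:00 → overlap.
HIIT Fusion: starts Friday 12:00 before Strength Fusion ends Friday 19:00, and ends Friday 18:00 after Strength Fusion starts Friday 15:00 → overlap.
Core Express: starts Friday 15:00 before Strength Fusion ends Friday 19:00, and ends Friday 20:00 after Strength Fusion starts Friday 15:00 → overlap.
Yoga Flow: starts Friday 20:00 at or after Strength Fusion ends Friday 19:00 → clear.
Spin Circuit: starts Saturday 09:00 at or after Strength Fusion ends Friday 19:00 → clear.
Boxing Bootcamp: starts Saturday 09:00 at or after Strength Fusion ends Friday 19:00 → clear.
Strength Fusion overlaps Strength Circuit, Core Express, HIIT Fusion.

No — it overlaps Core Express, HIIT Fusion, Strength Circuit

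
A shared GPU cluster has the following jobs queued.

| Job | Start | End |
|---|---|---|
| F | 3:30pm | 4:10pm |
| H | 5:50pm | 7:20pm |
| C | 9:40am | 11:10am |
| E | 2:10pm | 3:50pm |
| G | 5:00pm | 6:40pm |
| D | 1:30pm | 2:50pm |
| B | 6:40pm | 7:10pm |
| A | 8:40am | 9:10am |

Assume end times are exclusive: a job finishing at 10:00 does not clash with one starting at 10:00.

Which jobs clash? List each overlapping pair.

Sorted by start: A, C, D, E, F, G, H, B.
C starts after A ends — done with A.
D starts after C ends — done with C.
E starts before D ends → D and E overlap.
F starts after D ends — done with D.
F starts before E ends → E and F overlap.
G starts after E ends — done with E.
G starts after F ends — done with F.
H starts before G ends → G and H overlap.
B starts exactly when G ends (back-to-back, no overlap).
B starts before H ends → H and B overlap.

B & H, D & E, E & F, G & H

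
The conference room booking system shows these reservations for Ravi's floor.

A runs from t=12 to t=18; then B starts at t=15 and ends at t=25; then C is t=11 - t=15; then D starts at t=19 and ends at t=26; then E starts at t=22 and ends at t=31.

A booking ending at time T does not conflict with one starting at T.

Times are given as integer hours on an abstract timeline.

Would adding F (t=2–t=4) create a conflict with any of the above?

No — it doesn't clash with anything

C: starts t=11 at or after F ends t=4 → clear.
A: starts t=12 at or after F ends t=4 → clear.
B: starts t=15 at or after F ends t=4 → clear.
D: starts t=19 at or after F ends t=4 → clear.
E: starts t=22 at or after F ends t=4 → clear.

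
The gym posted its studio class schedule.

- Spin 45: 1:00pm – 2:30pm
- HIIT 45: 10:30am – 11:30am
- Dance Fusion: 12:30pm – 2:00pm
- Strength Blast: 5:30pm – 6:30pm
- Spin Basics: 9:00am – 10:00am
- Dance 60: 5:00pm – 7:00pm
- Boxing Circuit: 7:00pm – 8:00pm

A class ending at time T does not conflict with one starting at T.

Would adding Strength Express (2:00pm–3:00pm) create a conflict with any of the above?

Spin Basics: ends 10:00am at or before Strength Express starts 2:00pm → clear.
HIIT 45: ends 11:30am at or before Strength Express starts 2:00pm → clear.
Dance Fusion: ends 2:00pm at or before Strength Express starts 2:00pm → clear.
Spin 45: starts 1:00pm before Strength Express ends 3:00pm, and ends 2:30pm after Strength Express starts 2:00pm → overlap.
Dance 60: starts 5:00pm at or after Strength Express ends 3:00pm → clear.
Strength Blast: starts 5:30pm at or after Strength Express ends 3:00pm → clear.
Boxing Circuit: starts 7:00pm at or after Strength Express ends 3:00pm → clear.
Strength Express overlaps Spin 45.

Yes — it overlaps Spin 45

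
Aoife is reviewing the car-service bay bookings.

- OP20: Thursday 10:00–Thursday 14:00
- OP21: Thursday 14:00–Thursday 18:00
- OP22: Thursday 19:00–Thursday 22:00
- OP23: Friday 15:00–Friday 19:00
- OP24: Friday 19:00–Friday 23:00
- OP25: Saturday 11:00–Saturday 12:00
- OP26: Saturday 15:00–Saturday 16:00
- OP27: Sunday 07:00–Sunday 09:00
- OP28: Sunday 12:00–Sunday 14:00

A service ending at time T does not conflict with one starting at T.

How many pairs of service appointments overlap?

Check each pair: they overlap iff neither finishes before the other starts.
Sorted by start: OP20, OP21, OP22, OP23, OP24, OP25, OP26, OP27, OP28.
OP21 starts exactly when OP20 ends (back-to-back, no overlap), so nothing later overlaps OP20 either.
OP22 starts after OP21 ends, so nothing later overlaps OP21 either.
OP23 starts after OP22 ends, so nothing later overlaps OP22 either.
OP24 starts exactly when OP23 ends (back-to-back, no overlap), so nothing later overlaps OP23 either.
OP25 starts after OP24 ends, so nothing later overlaps OP24 either.
OP26 starts after OP25 ends, so nothing later overlaps OP25 either.
OP27 starts after OP26 ends, so nothing later overlaps OP26 either.
OP28 starts after OP27 ends.
No pair overlaps.

0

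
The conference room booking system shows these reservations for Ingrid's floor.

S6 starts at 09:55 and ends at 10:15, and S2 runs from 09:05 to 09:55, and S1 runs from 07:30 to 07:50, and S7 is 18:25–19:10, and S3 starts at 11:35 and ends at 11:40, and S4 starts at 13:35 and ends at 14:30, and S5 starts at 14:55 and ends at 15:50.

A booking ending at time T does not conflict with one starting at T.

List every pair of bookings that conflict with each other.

none

Sorted by start: S1, S2, S6, S3, S4, S5, S7.
S2 starts after S1 ends — done with S1.
S6 starts exactly when S2 ends (back-to-back, no overlap) — done with S2.
S3 starts after S6 ends — done with S6.
S4 starts after S3 ends — done with S3.
S5 starts after S4 ends — done with S4.
S7 starts after S5 ends.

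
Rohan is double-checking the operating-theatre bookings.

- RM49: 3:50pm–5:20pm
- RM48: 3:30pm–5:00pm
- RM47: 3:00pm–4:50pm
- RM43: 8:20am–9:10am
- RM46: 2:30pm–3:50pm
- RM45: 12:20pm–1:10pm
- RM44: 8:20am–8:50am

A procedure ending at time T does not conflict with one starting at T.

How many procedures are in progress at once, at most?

Sort all start/end points and keep a running count:
8:20am start RM43 → 1
8:20am start RM44 → 2
8:50am end RM44 → 1
9:10am end RM43 → 0
12:20pm start RM45 → 1
1:10pm end RM45 → 0
2:30pm start RM46 → 1
3:00pm start RM47 → 2
3:30pm start RM48 → 3
3:50pm end RM46 → 2
3:50pm start RM49 → 3
4:50pm end RM47 → 2
5:00pm end RM48 → 1
5:20pm end RM49 → 0
Peak is 3, at 3:30pm (RM46, RM47, RM48).

3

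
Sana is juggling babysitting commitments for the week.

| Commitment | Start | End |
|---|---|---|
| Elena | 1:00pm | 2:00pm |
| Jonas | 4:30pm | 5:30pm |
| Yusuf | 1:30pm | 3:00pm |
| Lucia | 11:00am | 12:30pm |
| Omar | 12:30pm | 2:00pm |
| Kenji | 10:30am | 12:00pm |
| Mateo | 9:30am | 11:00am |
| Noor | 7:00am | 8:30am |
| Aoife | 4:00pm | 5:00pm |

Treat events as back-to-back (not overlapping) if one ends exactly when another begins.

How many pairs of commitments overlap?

6

Two intervals overlap when each starts before the other ends.
Sorted by start: Noor, Mateo, Kenji, Lucia, Omar, Elena, Yusuf, Aoife, Jonas.
Mateo starts after Noor ends, so nothing later overlaps Noor either.
Kenji starts before Mateo ends → Mateo and Kenji overlap.
Lucia starts exactly when Mateo ends (back-to-back, no overlap), so nothing later overlaps Mateo either.
Lucia starts before Kenji ends → Kenji and Lucia overlap.
Omar starts after Kenji ends, so nothing later overlaps Kenji either.
Omar starts exactly when Lucia ends (back-to-back, no overlap), so nothing later overlaps Lucia either.
Elena starts before Omar ends → Omar and Elena overlap.
Yusuf starts before Omar ends → Omar and Yusuf overlap.
Aoife starts after Omar ends, so nothing later overlaps Omar either.
Yusuf starts before Elena ends → Elena and Yusuf overlap.
Aoife starts after Elena ends, so nothing later overlaps Elena either.
Aoife starts after Yusuf ends, so nothing later overlaps Yusuf either.
Jonas starts before Aoife ends → Aoife and Jonas overlap.
Overlapping pairs: Aoife & Jonas, Elena & Omar, Elena & Yusuf, Kenji & Lucia, Kenji & Mateo, Omar & Yusuf — 6 in total.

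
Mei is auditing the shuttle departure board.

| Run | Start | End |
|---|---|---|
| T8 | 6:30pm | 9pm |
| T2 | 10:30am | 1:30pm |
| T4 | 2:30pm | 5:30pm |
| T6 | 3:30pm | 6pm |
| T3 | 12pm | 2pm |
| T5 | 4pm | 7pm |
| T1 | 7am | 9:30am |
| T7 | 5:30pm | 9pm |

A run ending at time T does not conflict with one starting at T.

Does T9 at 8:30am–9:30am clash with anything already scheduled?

Yes — it overlaps T1

T1: starts 7am before T9 ends 9:30am, and ends 9:30am after T9 starts 8:30am → overlap.
T2: starts 10:30am at or after T9 ends 9:30am → clear.
T3: starts 12pm at or after T9 ends 9:30am → clear.
T4: starts 2:30pm at or after T9 ends 9:30am → clear.
T6: starts 3:30pm at or after T9 ends 9:30am → clear.
T5: starts 4pm at or after T9 ends 9:30am → clear.
T7: starts 5:30pm at or after T9 ends 9:30am → clear.
T8: starts 6:30pm at or after T9 ends 9:30am → clear.
T9 overlaps T1.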